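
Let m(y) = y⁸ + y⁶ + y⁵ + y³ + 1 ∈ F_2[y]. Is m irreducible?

Check for roots in F_2: m(0) = 1; m(1) = 1.
No roots, so no linear factors.
Monic irreducibles of degree 2 over GF(2): y² + y + 1.
None of them divide m (all give nonzero remainder).
Monic irreducibles of degree 3 over GF(2): y³ + y + 1, y³ + y² + 1.
None of them divide m (all give nonzero remainder).
Monic irreducibles of degree 4 over GF(2): y⁴ + y + 1, y⁴ + y³ + 1, y⁴ + y³ + y² + y + 1.
None of them divide m (all give nonzero remainder).
No irreducible factor of degree ≤ 4 exists, so m is irreducible over GF(2).

Yes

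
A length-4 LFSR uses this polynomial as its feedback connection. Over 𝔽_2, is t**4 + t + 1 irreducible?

Yes

Write P(t) = t**4 + t + 1.
Check for roots in 𝔽_2: P(0) = 1; P(1) = 1.
No roots, so no linear factors.
Monic irreducibles of degree 2 over GF(2): t**2 + t + 1.
None of them divide P (all give nonzero remainder).
No irreducible factor of degree ≤ 2 exists, so P is irreducible over GF(2).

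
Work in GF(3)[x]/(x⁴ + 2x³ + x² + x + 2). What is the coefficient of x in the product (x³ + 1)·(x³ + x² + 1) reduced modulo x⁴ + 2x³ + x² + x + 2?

Multiply in GF(3)[x]: (x³ + 1)·(x³ + x² + 1) = x⁶ + x⁵ + 2x³ + x² + 1.
Reduce using x⁴ ≡ x³ + 2x² + 2x + 1 (mod x⁴ + 2x³ + x² + x + 2).
Reduced: 2x² + x + 2.

1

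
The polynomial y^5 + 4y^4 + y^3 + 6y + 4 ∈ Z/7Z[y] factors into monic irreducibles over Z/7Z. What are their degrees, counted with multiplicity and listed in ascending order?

1, 1, 3

Write f(y) = y^5 + 4y^4 + y^3 + 6y + 4.
Linear factors from roots: (y + 4), (y + 1).
Complete factorization: f(y) = (y + 1)·(y + 4)·(y^3 + 6y^2 + 2y + 1).
Factor degrees with multiplicity: 1 + 1 + 3 = 5.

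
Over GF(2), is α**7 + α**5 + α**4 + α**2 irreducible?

Write g(α) = α**7 + α**5 + α**4 + α**2.
Check for roots in GF(2): g(0) = 0 → root; g(1) = 0 → root.
g(0) = 0, so (α) divides g(α); g is reducible.

No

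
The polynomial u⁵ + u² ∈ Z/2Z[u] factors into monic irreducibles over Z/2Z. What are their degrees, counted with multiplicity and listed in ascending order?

Write g(u) = u⁵ + u².
Roots in Z/2Z: g(0) = 0 → root; g(1) = 0 → root.
Linear factors from roots: (u), (u + 1).
Complete factorization: g(u) = (u + 1)·(u)^2·(u² + u + 1).
Factor degrees with multiplicity: 1 + 1 + 1 + 2 = 5.

1, 1, 1, 2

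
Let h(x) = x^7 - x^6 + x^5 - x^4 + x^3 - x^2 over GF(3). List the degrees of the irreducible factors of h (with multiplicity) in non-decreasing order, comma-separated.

Roots in GF(3): h(0) = 0 → root; h(1) = 0 → root; h(2) = 0 → root.
Linear factors from roots: (x), (x - 1), (x + 1).
Complete factorization: h(x) = (x)^2·(x + 1)^2·(x - 1)^3.
Factor degrees with multiplicity: 1 + 1 + 1 + 1 + 1 + 1 + 1 = 7.

1, 1, 1, 1, 1, 1, 1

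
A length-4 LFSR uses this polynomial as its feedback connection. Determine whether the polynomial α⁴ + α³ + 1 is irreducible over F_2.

Write P(α) = α⁴ + α³ + 1.
Check for roots in F_2: P(0) = 1; P(1) = 1.
No roots, so no linear factors.
Monic irreducibles of degree 2 over GF(2): α² + α + 1.
None of them divide P (all give nonzero remainder).
No irreducible factor of degree ≤ 2 exists, so P is irreducible over GF(2).

Yes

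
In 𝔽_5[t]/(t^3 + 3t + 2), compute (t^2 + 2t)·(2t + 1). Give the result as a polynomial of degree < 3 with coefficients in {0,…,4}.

t + 1

Multiply in 𝔽_5[t]: (t^2 + 2t)·(2t + 1) = 2t^3 + 2t.
Reduce using t^3 ≡ 2t + 3 (mod t^3 + 3t + 2).
Reduced: t + 1.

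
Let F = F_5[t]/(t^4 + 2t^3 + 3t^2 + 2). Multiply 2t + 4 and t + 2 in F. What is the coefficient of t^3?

0

Multiply in F_5[t]: (2t + 4)·(t + 2) = 2t^2 + 3t + 3.
Reduced: 2t^2 + 3t + 3.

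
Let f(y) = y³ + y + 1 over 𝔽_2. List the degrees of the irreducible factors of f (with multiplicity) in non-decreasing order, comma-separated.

3

Roots in 𝔽_2: f(0) = 1; f(1) = 1.
Complete factorization: f(y) = (y³ + y + 1).
Factor degrees with multiplicity: 3 = 3.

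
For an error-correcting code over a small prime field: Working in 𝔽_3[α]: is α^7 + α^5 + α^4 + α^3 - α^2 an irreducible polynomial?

Write m(α) = α^7 + α^5 + α^4 + α^3 - α^2.
Check for roots in 𝔽_3: m(0) = 0 → root; m(1) = 0 → root; m(2) = 0 → root.
m(0) = 0, so (α) divides m(α); m is reducible.

No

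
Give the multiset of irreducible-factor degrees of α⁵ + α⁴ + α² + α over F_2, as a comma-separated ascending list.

1, 1, 1, 2

Write g(α) = α⁵ + α⁴ + α² + α.
Roots in F_2: g(0) = 0 → root; g(1) = 0 → root.
Linear factors from roots: (α), (α + 1).
Complete factorization: g(α) = (α)·(α + 1)^2·(α² + α + 1).
Factor degrees with multiplicity: 1 + 1 + 1 + 2 = 5.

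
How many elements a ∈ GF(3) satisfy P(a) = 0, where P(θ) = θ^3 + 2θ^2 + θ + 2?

1

Evaluate at each of the 3 elements of GF(3):
P(0) = 2; P(1) = 0 → root; P(2) = 2.
Roots: {1}.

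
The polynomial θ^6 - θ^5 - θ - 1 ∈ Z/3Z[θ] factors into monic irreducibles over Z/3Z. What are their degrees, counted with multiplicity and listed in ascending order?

6

Write f(θ) = θ^6 - θ^5 - θ - 1.
Roots in Z/3Z: f(0) = 2; f(1) = 1; f(2) = 2.
Complete factorization: f(θ) = (θ^6 - θ^5 - θ - 1).
Factor degrees with multiplicity: 6 = 6.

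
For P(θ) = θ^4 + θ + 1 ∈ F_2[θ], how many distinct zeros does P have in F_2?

0

Evaluate at each of the 2 elements of F_2:
P(0) = 1; P(1) = 1.
No element is a root.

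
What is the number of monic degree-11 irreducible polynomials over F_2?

x^(2^11) − x is the product of all monic irreducibles of degree dividing 11; Möbius inversion gives N = (1/11) Σ μ(11/d)·2^d.
Divisors of 11: 1, 11; μ(11/d) for each: -1, 1.
Σ = − 2^1 + 2^11 = 2046.
N = 2046/11 = 186.

186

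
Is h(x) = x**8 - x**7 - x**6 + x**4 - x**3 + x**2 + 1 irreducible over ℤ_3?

Check for roots in ℤ_3: h(0) = 1; h(1) = 1; h(2) = 2.
No roots, so no linear factors.
Monic irreducibles of degree 2 over GF(3): x**2 + 1, x**2 + x - 1, x**2 - x - 1.
None of them divide h (all give nonzero remainder).
Degree-3 irreducible divisors: test the 8 monic irreducibles of degree 3 over GF(3).
None of them divide h (all give nonzero remainder).
Degree-4 irreducible divisors: test the 18 monic irreducibles of degree 4 over GF(3).
None of them divide h (all give nonzero remainder).
No irreducible factor of degree ≤ 4 exists, so h is irreducible over GF(3).

Yes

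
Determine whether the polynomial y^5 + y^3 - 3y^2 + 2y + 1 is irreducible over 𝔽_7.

Yes

Write g(y) = y^5 + y^3 - 3y^2 + 2y + 1.
Check for roots in 𝔽_7: g(0) = 1; g(1) = 2; g(2) = 5; g(3) = 5; g(4) = 6; g(5) = 1; g(6) = 1.
No roots, so no linear factors.
Degree-2 irreducible divisors: test the 21 monic irreducibles of degree 2 over GF(7).
None of them divide g (all give nonzero remainder).
No irreducible factor of degree ≤ 2 exists, so g is irreducible over GF(7).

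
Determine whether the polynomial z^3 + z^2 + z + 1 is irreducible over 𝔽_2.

Write P(z) = z^3 + z^2 + z + 1.
Check for roots in 𝔽_2: P(0) = 1; P(1) = 0 → root.
P(1) = 0, so (z − 1) divides P(z); P is reducible.

No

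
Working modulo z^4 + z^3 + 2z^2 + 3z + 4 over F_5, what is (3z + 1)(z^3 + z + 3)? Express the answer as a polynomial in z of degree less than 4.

3z^3 + 2z^2 + z + 1

Multiply in F_5[z]: (3z + 1)·(z^3 + z + 3) = 3z^4 + z^3 + 3z^2 + 3.
Reduce using z^4 ≡ 4z^3 + 3z^2 + 2z + 1 (mod z^4 + z^3 + 2z^2 + 3z + 4).
Reduced: 3z^3 + 2z^2 + z + 1.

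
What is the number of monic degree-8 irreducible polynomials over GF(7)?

720300

Gauss's count: N_{7}(8) = (1/8) Σ_{d|8} μ(8/d)·7^d.
Divisors of 8: 1, 2, 4, 8; μ(8/d) for each: 0, 0, -1, 1.
Σ = − 7^4 + 7^8 = 5762400.
N = 5762400/8 = 720300.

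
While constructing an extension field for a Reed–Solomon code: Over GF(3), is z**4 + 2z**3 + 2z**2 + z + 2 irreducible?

Write g(z) = z**4 + 2z**3 + 2z**2 + z + 2.
Check for roots in GF(3): g(0) = 2; g(1) = 2; g(2) = 2.
No roots, so no linear factors.
Monic irreducibles of degree 2 over GF(3): z**2 + 1, z**2 + z + 2, z**2 + 2z + 2.
None of them divide g (all give nonzero remainder).
No irreducible factor of degree ≤ 2 exists, so g is irreducible over GF(3).

Yes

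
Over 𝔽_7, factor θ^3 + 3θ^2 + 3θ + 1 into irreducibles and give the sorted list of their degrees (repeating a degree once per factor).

Write h(θ) = θ^3 + 3θ^2 + 3θ + 1.
Linear factors from roots: (θ + 1).
Complete factorization: h(θ) = (θ + 1)^3.
Factor degrees with multiplicity: 1 + 1 + 1 = 3.

1, 1, 1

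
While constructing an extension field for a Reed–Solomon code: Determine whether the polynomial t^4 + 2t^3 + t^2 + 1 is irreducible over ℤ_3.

Yes

Write P(t) = t^4 + 2t^3 + t^2 + 1.
Check for roots in ℤ_3: P(0) = 1; P(1) = 2; P(2) = 1.
No roots, so no linear factors.
Monic irreducibles of degree 2 over GF(3): t^2 + 1, t^2 + t + 2, t^2 + 2t + 2.
None of them divide P (all give nonzero remainder).
No irreducible factor of degree ≤ 2 exists, so P is irreducible over GF(3).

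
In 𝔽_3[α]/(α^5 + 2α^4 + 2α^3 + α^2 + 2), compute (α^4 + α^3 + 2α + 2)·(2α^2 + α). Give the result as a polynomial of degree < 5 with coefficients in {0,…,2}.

Multiply in 𝔽_3[α]: (α^4 + α^3 + 2α + 2)·(2α^2 + α) = 2α^6 + α^4 + α^3 + 2α.
Reduce using α^5 ≡ α^4 + α^3 + 2α^2 + 1 (mod α^5 + 2α^4 + 2α^3 + α^2 + 2).
Reduced: 2α^4 + α^3 + α^2 + α + 2.

2α^4 + α^3 + α^2 + α + 2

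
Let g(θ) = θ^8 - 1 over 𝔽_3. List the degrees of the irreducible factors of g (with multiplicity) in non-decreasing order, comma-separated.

Roots in 𝔽_3: g(0) = 2; g(1) = 0 → root; g(2) = 0 → root.
Linear factors from roots: (θ - 1), (θ + 1).
Complete factorization: g(θ) = (θ + 1)·(θ - 1)·(θ^2 + 1)·(θ^2 + θ - 1)·(θ^2 - θ - 1).
Factor degrees with multiplicity: 1 + 1 + 2 + 2 + 2 = 8.

1, 1, 2, 2, 2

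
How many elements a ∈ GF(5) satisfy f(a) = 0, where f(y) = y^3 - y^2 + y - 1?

Evaluate at each of the 5 elements of GF(5):
f(0) = 4; f(1) = 0 → root; f(2) = 0 → root; f(3) = 0 → root; f(4) = 1.
Roots: {1, 2, 3}.

3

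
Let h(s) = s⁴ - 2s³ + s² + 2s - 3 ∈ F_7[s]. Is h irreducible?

Yes

Check for roots in F_7: h(0) = 4; h(1) = 6; h(2) = 5; h(3) = 4; h(4) = 2; h(5) = 1; h(6) = 6.
No roots, so no linear factors.
Degree-2 irreducible divisors: test the 21 monic irreducibles of degree 2 over GF(7).
None of them divide h (all give nonzero remainder).
No irreducible factor of degree ≤ 2 exists, so h is irreducible over GF(7).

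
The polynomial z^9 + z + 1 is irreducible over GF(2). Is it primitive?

No

Write f(z) = z^9 + z + 1.
|GF(2^9)^×| = 2^9 − 1 = 511. Prime factorization: 511 = 7·73.
f is primitive ⇔ z has order 511 in GF(2)[z]/(f), i.e. z^(511/q) ≠ 1 for each prime q | 511.
z^(73) mod f = 1
z^(7) mod f = z^7.
Since z^(73) = 1, the order of z divides 73 < 511; not primitive.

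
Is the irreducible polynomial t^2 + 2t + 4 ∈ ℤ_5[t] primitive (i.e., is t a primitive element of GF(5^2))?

Write f(t) = t^2 + 2t + 4.
|GF(5^2)^×| = 5^2 − 1 = 24. Prime factorization: 24 = 2^3·3.
f is primitive ⇔ t has order 24 in GF(5)[t]/(f), i.e. t^(24/q) ≠ 1 for each prime q | 24.
t^(12) mod f = 1
t^(8) mod f = 2t + 4.
Since t^(12) = 1, the order of t divides 12 < 24; not primitive.

No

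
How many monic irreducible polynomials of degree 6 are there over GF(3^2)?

88440

Gauss's count: N_{9}(6) = (1/6) Σ_{d|6} μ(6/d)·9^d.
Divisors of 6: 1, 2, 3, 6; μ(6/d) for each: 1, -1, -1, 1.
Σ = 9^1 − 9^2 − 9^3 + 9^6 = 530640.
N = 530640/6 = 88440.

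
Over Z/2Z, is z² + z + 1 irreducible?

Yes

Write g(z) = z² + z + 1.
Check for roots in Z/2Z: g(0) = 1; g(1) = 1.
No roots. A degree-2 polynomial over a field with no linear factor is irreducible.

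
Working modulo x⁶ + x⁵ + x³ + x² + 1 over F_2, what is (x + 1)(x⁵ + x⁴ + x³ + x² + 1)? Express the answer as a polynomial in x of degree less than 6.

Multiply in F_2[x]: (x + 1)·(x⁵ + x⁴ + x³ + x² + 1) = x⁶ + x² + x + 1.
Reduce using x⁶ ≡ x⁵ + x³ + x² + 1 (mod x⁶ + x⁵ + x³ + x² + 1).
Reduced: x⁵ + x³ + x.

x^5 + x^3 + x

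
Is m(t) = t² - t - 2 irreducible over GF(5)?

No

Check for roots in GF(5): m(0) = 3; m(1) = 3; m(2) = 0 → root; m(3) = 4; m(4) = 0 → root.
m(2) = 0, so (t − 2) divides m(t); m is reducible.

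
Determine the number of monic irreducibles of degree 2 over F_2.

1

x^(2^2) − x is the product of all monic irreducibles of degree dividing 2; Möbius inversion gives N = (1/2) Σ μ(2/d)·2^d.
Divisors of 2: 1, 2; μ(2/d) for each: -1, 1.
Σ = − 2^1 + 2^2 = 2.
N = 2/2 = 1.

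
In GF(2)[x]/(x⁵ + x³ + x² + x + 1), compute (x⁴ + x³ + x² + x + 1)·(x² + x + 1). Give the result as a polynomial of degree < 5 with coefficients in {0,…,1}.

x + 1

Multiply in GF(2)[x]: (x⁴ + x³ + x² + x + 1)·(x² + x + 1) = x⁶ + x⁴ + x³ + x² + 1.
Reduce using x⁵ ≡ x³ + x² + x + 1 (mod x⁵ + x³ + x² + x + 1).
Reduced: x + 1.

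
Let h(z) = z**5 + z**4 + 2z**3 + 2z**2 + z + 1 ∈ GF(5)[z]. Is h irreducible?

Check for roots in GF(5): h(0) = 1; h(1) = 3; h(2) = 0 → root; h(3) = 0 → root; h(4) = 0 → root.
h(2) = 0, so (z − 2) divides h(z); h is reducible.

No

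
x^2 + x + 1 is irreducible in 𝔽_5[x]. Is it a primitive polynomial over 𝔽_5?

No

Write f(x) = x^2 + x + 1.
|GF(5^2)^×| = 5^2 − 1 = 24. Prime factorization: 24 = 2^3·3.
f is primitive ⇔ x has order 24 in GF(5)[x]/(f), i.e. x^(24/q) ≠ 1 for each prime q | 24.
x^(12) mod f = 1
x^(8) mod f = 4x + 4.
Since x^(12) = 1, the order of x divides 12 < 24; not primitive.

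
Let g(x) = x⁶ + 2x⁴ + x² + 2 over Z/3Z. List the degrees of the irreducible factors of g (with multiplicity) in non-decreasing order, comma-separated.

1, 1, 2, 2

Roots in Z/3Z: g(0) = 2; g(1) = 0 → root; g(2) = 0 → root.
Linear factors from roots: (x + 2), (x + 1).
Complete factorization: g(x) = (x + 1)·(x + 2)·(x² + x + 2)·(x² + 2x + 2).
Factor degrees with multiplicity: 1 + 1 + 2 + 2 = 6.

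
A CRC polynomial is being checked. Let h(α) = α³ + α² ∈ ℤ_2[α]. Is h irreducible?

No

Check for roots in ℤ_2: h(0) = 0 → root; h(1) = 0 → root.
h(0) = 0, so (α) divides h(α); h is reducible.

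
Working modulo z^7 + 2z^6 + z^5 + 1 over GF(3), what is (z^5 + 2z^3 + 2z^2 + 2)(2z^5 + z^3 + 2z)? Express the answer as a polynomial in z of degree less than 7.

Multiply in GF(3)[z]: (z^5 + 2z^3 + 2z^2 + 2)·(2z^5 + z^3 + 2z) = 2z^10 + 2z^8 + z^7 + z^6 + z^4 + z.
Reduce using z^7 ≡ z^6 + 2z^5 + 2 (mod z^7 + 2z^6 + z^5 + 1).
Reduced: 2z^5 + z^4 + z^3 + z^2 + 2z + 2.

2z^5 + z^4 + z^3 + z^2 + 2z + 2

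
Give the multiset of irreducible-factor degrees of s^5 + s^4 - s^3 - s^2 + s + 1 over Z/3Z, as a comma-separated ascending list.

Write g(s) = s^5 + s^4 - s^3 - s^2 + s + 1.
Roots in Z/3Z: g(0) = 1; g(1) = 2; g(2) = 0 → root.
Linear factors from roots: (s + 1).
Complete factorization: g(s) = (s + 1)·(s^2 + 1)^2.
Factor degrees with multiplicity: 1 + 2 + 2 = 5.

1, 2, 2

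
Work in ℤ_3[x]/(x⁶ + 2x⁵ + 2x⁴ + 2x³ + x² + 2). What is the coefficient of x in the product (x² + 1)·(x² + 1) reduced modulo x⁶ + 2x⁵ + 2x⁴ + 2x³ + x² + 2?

0

Multiply in ℤ_3[x]: (x² + 1)·(x² + 1) = x⁴ + 2x² + 1.
Reduced: x⁴ + 2x² + 1.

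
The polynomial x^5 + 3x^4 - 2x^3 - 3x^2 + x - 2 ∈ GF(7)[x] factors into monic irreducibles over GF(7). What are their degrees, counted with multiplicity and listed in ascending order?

Write g(x) = x^5 + 3x^4 - 2x^3 - 3x^2 + x - 2.
Linear factors from roots: (x - 3).
Complete factorization: g(x) = (x - 3)^2·(x^3 + 2x^2 + x - 1).
Factor degrees with multiplicity: 1 + 1 + 3 = 5.

1, 1, 3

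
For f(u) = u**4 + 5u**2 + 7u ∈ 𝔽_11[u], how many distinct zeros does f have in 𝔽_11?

4

Evaluate at each of the 11 elements of 𝔽_11:
f(0) = 0 → root; f(1) = 2; f(2) = 6; f(3) = 4; f(4) = 1; f(5) = 4; f(6) = 0 → root; f(7) = 0 → root; f(8) = 6; f(9) = 0 → root; f(10) = 10.
Roots: {0, 6, 7, 9}.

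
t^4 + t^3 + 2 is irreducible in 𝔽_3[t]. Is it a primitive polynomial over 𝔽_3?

Yes

Write f(t) = t^4 + t^3 + 2.
|GF(3^4)^×| = 3^4 − 1 = 80. Prime factorization: 80 = 2^4·5.
f is primitive ⇔ t has order 80 in GF(3)[t]/(f), i.e. t^(80/q) ≠ 1 for each prime q | 80.
t^(40) mod f = 2.
t^(16) mod f = 2t^2 + 2t + 2.
None equal 1, so t has full order 80; f is primitive.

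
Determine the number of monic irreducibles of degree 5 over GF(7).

Gauss's count: N_{7}(5) = (1/5) Σ_{d|5} μ(5/d)·7^d.
Divisors of 5: 1, 5; μ(5/d) for each: -1, 1.
Σ = − 7^1 + 7^5 = 16800.
N = 16800/5 = 3360.

3360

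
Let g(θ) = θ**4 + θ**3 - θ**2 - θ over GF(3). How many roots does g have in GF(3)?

3

Evaluate at each of the 3 elements of GF(3):
g(0) = 0 → root; g(1) = 0 → root; g(2) = 0 → root.
Roots: {0, 1, 2}.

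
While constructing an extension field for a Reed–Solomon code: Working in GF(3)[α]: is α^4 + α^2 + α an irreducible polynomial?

Write f(α) = α^4 + α^2 + α.
Check for roots in GF(3): f(0) = 0 → root; f(1) = 0 → root; f(2) = 1.
f(0) = 0, so (α) divides f(α); f is reducible.

No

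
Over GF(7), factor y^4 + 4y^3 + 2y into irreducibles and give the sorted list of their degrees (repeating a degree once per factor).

1, 1, 2

Write f(y) = y^4 + 4y^3 + 2y.
Linear factors from roots: (y), (y + 6).
Complete factorization: f(y) = (y)·(y + 6)·(y^2 + 5y + 5).
Factor degrees with multiplicity: 1 + 1 + 2 = 4.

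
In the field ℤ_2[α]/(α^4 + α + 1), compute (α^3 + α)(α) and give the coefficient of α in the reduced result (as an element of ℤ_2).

Multiply in ℤ_2[α]: (α^3 + α)·(α) = α^4 + α^2.
Reduce using α^4 ≡ α + 1 (mod α^4 + α + 1).
Reduced: α^2 + α + 1.

1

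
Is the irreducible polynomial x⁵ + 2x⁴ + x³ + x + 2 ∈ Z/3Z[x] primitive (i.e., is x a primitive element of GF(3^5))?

No

Write f(x) = x⁵ + 2x⁴ + x³ + x + 2.
|GF(3^5)^×| = 3^5 − 1 = 242. Prime factorization: 242 = 2·11^2.
f is primitive ⇔ x has order 242 in GF(3)[x]/(f), i.e. x^(242/q) ≠ 1 for each prime q | 242.
x^(121) mod f = 1
x^(22) mod f = x⁴ + x³ + x² + 1.
Since x^(121) = 1, the order of x divides 121 < 242; not primitive.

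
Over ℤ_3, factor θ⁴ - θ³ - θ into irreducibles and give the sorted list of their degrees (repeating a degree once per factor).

Write g(θ) = θ⁴ - θ³ - θ.
Roots in ℤ_3: g(0) = 0 → root; g(1) = 2; g(2) = 0 → root.
Linear factors from roots: (θ), (θ + 1).
Complete factorization: g(θ) = (θ)·(θ + 1)·(θ² + θ - 1).
Factor degrees with multiplicity: 1 + 1 + 2 = 4.

1, 1, 2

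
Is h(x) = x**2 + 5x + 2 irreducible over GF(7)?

Yes

Check for roots in GF(7): h(0) = 2; h(1) = 1; h(2) = 2; h(3) = 5; h(4) = 3; h(5) = 3; h(6) = 5.
No roots. A degree-2 polynomial over a field with no linear factor is irreducible.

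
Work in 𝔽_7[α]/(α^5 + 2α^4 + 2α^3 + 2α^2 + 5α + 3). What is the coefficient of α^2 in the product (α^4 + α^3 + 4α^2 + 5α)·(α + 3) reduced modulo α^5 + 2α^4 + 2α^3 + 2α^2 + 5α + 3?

1

Multiply in 𝔽_7[α]: (α^4 + α^3 + 4α^2 + 5α)·(α + 3) = α^5 + 4α^4 + 3α^2 + α.
Reduce using α^5 ≡ 5α^4 + 5α^3 + 5α^2 + 2α + 4 (mod α^5 + 2α^4 + 2α^3 + 2α^2 + 5α + 3).
Reduced: 2α^4 + 5α^3 + α^2 + 3α + 4.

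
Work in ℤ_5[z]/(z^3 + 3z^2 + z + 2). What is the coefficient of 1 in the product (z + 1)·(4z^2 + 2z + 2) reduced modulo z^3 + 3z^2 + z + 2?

4

Multiply in ℤ_5[z]: (z + 1)·(4z^2 + 2z + 2) = 4z^3 + z^2 + 4z + 2.
Reduce using z^3 ≡ 2z^2 + 4z + 3 (mod z^3 + 3z^2 + z + 2).
Reduced: 4z^2 + 4.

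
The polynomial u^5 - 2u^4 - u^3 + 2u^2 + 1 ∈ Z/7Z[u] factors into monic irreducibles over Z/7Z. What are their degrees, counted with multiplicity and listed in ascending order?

Write g(u) = u^5 - 2u^4 - u^3 + 2u^2 + 1.
Complete factorization: g(u) = (u^5 - 2u^4 - u^3 + 2u^2 + 1).
Factor degrees with multiplicity: 5 = 5.

5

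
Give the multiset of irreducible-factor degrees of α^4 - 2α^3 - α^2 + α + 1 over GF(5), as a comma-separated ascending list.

1, 3

Write h(α) = α^4 - 2α^3 - α^2 + α + 1.
Roots in GF(5): h(0) = 1; h(1) = 0 → root; h(2) = 4; h(3) = 2; h(4) = 2.
Linear factors from roots: (α - 1).
Complete factorization: h(α) = (α - 1)·(α^3 - α^2 - 2α - 1).
Factor degrees with multiplicity: 1 + 3 = 4.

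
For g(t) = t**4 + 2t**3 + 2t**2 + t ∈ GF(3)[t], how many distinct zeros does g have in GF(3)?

3

Evaluate at each of the 3 elements of GF(3):
g(0) = 0 → root; g(1) = 0 → root; g(2) = 0 → root.
Roots: {0, 1, 2}.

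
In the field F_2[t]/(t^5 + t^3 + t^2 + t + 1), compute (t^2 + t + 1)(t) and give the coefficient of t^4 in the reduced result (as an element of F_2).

Multiply in F_2[t]: (t^2 + t + 1)·(t) = t^3 + t^2 + t.
Reduced: t^3 + t^2 + t.

0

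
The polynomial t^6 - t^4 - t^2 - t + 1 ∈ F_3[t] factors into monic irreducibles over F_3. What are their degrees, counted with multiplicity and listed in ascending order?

Write f(t) = t^6 - t^4 - t^2 - t + 1.
Roots in F_3: f(0) = 1; f(1) = 2; f(2) = 1.
Complete factorization: f(t) = (t^2 - t - 1)·(t^4 + t^3 + t^2 - t - 1).
Factor degrees with multiplicity: 2 + 4 = 6.

2, 4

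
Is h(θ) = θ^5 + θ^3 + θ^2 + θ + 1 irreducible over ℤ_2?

Check for roots in ℤ_2: h(0) = 1; h(1) = 1.
No roots, so no linear factors.
Monic irreducibles of degree 2 over GF(2): θ^2 + θ + 1.
None of them divide h (all give nonzero remainder).
No irreducible factor of degree ≤ 2 exists, so h is irreducible over GF(2).

Yes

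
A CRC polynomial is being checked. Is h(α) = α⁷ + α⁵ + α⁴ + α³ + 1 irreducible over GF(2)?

Yes

Check for roots in GF(2): h(0) = 1; h(1) = 1.
No roots, so no linear factors.
Monic irreducibles of degree 2 over GF(2): α² + α + 1.
None of them divide h (all give nonzero remainder).
Monic irreducibles of degree 3 over GF(2): α³ + α + 1, α³ + α² + 1.
None of them divide h (all give nonzero remainder).
No irreducible factor of degree ≤ 3 exists, so h is irreducible over GF(2).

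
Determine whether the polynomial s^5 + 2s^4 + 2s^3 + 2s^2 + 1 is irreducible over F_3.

Write h(s) = s^5 + 2s^4 + 2s^3 + 2s^2 + 1.
Check for roots in F_3: h(0) = 1; h(1) = 2; h(2) = 2.
No roots, so no linear factors.
Monic irreducibles of degree 2 over GF(3): s^2 + 1, s^2 + s + 2, s^2 + 2s + 2.
None of them divide h (all give nonzero remainder).
No irreducible factor of degree ≤ 2 exists, so h is irreducible over GF(3).

Yes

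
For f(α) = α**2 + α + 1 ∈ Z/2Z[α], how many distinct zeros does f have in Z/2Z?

0

Evaluate at each of the 2 elements of Z/2Z:
f(0) = 1; f(1) = 1.
No element is a root.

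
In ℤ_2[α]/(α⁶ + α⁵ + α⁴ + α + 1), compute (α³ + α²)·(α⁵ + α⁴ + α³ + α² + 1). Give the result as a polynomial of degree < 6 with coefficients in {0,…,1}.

Multiply in ℤ_2[α]: (α³ + α²)·(α⁵ + α⁴ + α³ + α² + 1) = α⁸ + α⁴ + α³ + α².
Reduce using α⁶ ≡ α⁵ + α⁴ + α + 1 (mod α⁶ + α⁵ + α⁴ + α + 1).
Reduced: α⁵ + α⁴ + α² + α.

α^5 + α^4 + α^2 + α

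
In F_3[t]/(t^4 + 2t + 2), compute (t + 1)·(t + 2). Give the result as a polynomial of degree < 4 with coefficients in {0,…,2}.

t^2 + 2

Multiply in F_3[t]: (t + 1)·(t + 2) = t^2 + 2.
Reduced: t^2 + 2.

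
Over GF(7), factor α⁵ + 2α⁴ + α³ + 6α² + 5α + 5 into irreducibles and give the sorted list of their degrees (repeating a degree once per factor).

Write f(α) = α⁵ + 2α⁴ + α³ + 6α² + 5α + 5.
Complete factorization: f(α) = (α⁵ + 2α⁴ + α³ + 6α² + 5α + 5).
Factor degrees with multiplicity: 5 = 5.

5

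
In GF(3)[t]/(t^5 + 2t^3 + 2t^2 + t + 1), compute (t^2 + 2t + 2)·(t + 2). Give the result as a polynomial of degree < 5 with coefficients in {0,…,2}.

t^3 + t^2 + 1

Multiply in GF(3)[t]: (t^2 + 2t + 2)·(t + 2) = t^3 + t^2 + 1.
Reduced: t^3 + t^2 + 1.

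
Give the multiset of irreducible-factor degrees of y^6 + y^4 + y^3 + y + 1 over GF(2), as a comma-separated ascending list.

Write f(y) = y^6 + y^4 + y^3 + y + 1.
Roots in GF(2): f(0) = 1; f(1) = 1.
Complete factorization: f(y) = (y^6 + y^4 + y^3 + y + 1).
Factor degrees with multiplicity: 6 = 6.

6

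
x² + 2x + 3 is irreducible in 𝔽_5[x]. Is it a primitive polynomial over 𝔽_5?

Write f(x) = x² + 2x + 3.
|GF(5^2)^×| = 5^2 − 1 = 24. Prime factorization: 24 = 2^3·3.
f is primitive ⇔ x has order 24 in GF(5)[x]/(f), i.e. x^(24/q) ≠ 1 for each prime q | 24.
x^(12) mod f = 4.
x^(8) mod f = 4x + 1.
None equal 1, so x has full order 24; f is primitive.

Yes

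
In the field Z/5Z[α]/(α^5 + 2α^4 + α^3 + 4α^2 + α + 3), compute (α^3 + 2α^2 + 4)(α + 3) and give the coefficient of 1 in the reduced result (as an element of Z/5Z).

2

Multiply in Z/5Z[α]: (α^3 + 2α^2 + 4)·(α + 3) = α^4 + α^2 + 4α + 2.
Reduced: α^4 + α^2 + 4α + 2.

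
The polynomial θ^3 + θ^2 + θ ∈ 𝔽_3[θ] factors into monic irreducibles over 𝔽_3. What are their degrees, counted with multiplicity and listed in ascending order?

Write h(θ) = θ^3 + θ^2 + θ.
Roots in 𝔽_3: h(0) = 0 → root; h(1) = 0 → root; h(2) = 2.
Linear factors from roots: (θ), (θ - 1).
Complete factorization: h(θ) = (θ)·(θ - 1)^2.
Factor degrees with multiplicity: 1 + 1 + 1 = 3.

1, 1, 1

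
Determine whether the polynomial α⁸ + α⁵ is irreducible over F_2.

Write f(α) = α⁸ + α⁵.
Check for roots in F_2: f(0) = 0 → root; f(1) = 0 → root.
f(0) = 0, so (α) divides f(α); f is reducible.

No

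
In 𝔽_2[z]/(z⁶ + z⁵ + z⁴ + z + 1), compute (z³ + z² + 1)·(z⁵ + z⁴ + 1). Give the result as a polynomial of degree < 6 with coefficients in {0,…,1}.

z^5 + z^2

Multiply in 𝔽_2[z]: (z³ + z² + 1)·(z⁵ + z⁴ + 1) = z⁸ + z⁶ + z⁵ + z⁴ + z³ + z² + 1.
Reduce using z⁶ ≡ z⁵ + z⁴ + z + 1 (mod z⁶ + z⁵ + z⁴ + z + 1).
Reduced: z⁵ + z².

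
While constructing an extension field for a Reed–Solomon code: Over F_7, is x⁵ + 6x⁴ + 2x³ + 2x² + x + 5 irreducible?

Write m(x) = x⁵ + 6x⁴ + 2x³ + 2x² + x + 5.
Check for roots in F_7: m(0) = 5; m(1) = 3; m(2) = 5; m(3) = 4; m(4) = 6; m(5) = 3; m(6) = 2.
No roots, so no linear factors.
Degree-2 irreducible divisors: test the 21 monic irreducibles of degree 2 over GF(7).
None of them divide m (all give nonzero remainder).
No irreducible factor of degree ≤ 2 exists, so m is irreducible over GF(7).

Yes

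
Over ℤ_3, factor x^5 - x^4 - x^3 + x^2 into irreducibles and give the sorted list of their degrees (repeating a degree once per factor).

Write h(x) = x^5 - x^4 - x^3 + x^2.
Roots in ℤ_3: h(0) = 0 → root; h(1) = 0 → root; h(2) = 0 → root.
Linear factors from roots: (x), (x - 1), (x + 1).
Complete factorization: h(x) = (x + 1)·(x)^2·(x - 1)^2.
Factor degrees with multiplicity: 1 + 1 + 1 + 1 + 1 = 5.

1, 1, 1, 1, 1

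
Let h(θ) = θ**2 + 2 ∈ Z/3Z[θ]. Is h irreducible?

Check for roots in Z/3Z: h(0) = 2; h(1) = 0 → root; h(2) = 0 → root.
h(1) = 0, so (θ − 1) divides h(θ); h is reducible.

No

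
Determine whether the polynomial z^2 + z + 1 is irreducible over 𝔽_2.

Write f(z) = z^2 + z + 1.
Check for roots in 𝔽_2: f(0) = 1; f(1) = 1.
No roots. A degree-2 polynomial over a field with no linear factor is irreducible.

Yes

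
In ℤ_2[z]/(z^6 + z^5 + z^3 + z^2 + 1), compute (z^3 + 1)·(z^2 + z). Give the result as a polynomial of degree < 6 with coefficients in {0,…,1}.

z^5 + z^4 + z^2 + z

Multiply in ℤ_2[z]: (z^3 + 1)·(z^2 + z) = z^5 + z^4 + z^2 + z.
Reduced: z^5 + z^4 + z^2 + z.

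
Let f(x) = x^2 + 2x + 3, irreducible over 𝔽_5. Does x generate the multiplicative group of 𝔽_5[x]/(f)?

|GF(5^2)^×| = 5^2 − 1 = 24. Prime factorization: 24 = 2^3·3.
f is primitive ⇔ x has order 24 in GF(5)[x]/(f), i.e. x^(24/q) ≠ 1 for each prime q | 24.
x^(12) mod f = 4.
x^(8) mod f = 4x + 1.
None equal 1, so x has full order 24; f is primitive.

Yes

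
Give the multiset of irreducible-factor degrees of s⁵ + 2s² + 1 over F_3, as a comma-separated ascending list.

2, 3

Write h(s) = s⁵ + 2s² + 1.
Roots in F_3: h(0) = 1; h(1) = 1; h(2) = 2.
Complete factorization: h(s) = (s² + s + 2)·(s³ + 2s² + 2s + 2).
Factor degrees with multiplicity: 2 + 3 = 5.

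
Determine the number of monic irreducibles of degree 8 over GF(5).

Gauss's count: N_{5}(8) = (1/8) Σ_{d|8} μ(8/d)·5^d.
Divisors of 8: 1, 2, 4, 8; μ(8/d) for each: 0, 0, -1, 1.
Σ = − 5^4 + 5^8 = 390000.
N = 390000/8 = 48750.

48750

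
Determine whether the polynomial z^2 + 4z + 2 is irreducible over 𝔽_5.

Write g(z) = z^2 + 4z + 2.
Check for roots in 𝔽_5: g(0) = 2; g(1) = 2; g(2) = 4; g(3) = 3; g(4) = 4.
No roots. A degree-2 polynomial over a field with no linear factor is irreducible.

Yes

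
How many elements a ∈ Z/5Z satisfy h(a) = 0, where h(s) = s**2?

1

Evaluate at each of the 5 elements of Z/5Z:
h(0) = 0 → root; h(1) = 1; h(2) = 4; h(3) = 4; h(4) = 1.
Roots: {0}.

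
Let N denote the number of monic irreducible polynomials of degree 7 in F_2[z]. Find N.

By the necklace-counting formula, N_2(7) = (1/7) Σ_{d|7} μ(7/d)·2^d.
Divisors of 7: 1, 7; μ(7/d) for each: -1, 1.
Σ = − 2^1 + 2^7 = 126.
N = 126/7 = 18.

18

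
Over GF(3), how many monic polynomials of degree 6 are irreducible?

116

x^(3^6) − x is the product of all monic irreducibles of degree dividing 6; Möbius inversion gives N = (1/6) Σ μ(6/d)·3^d.
Divisors of 6: 1, 2, 3, 6; μ(6/d) for each: 1, -1, -1, 1.
Σ = 3^1 − 3^2 − 3^3 + 3^6 = 696.
N = 696/6 = 116.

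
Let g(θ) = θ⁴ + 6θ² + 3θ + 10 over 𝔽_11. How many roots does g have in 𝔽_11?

Evaluate at each of the 11 elements of 𝔽_11:
g(0) = 10; g(1) = 9; g(2) = 1; g(3) = 0 → root; g(4) = 0 → root; g(5) = 8; g(6) = 0 → root; g(7) = 9; g(8) = 4; g(9) = 0 → root; g(10) = 3.
Roots: {3, 4, 6, 9}.

4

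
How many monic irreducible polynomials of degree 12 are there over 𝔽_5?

20343700

x^(5^12) − x is the product of all monic irreducibles of degree dividing 12; Möbius inversion gives N = (1/12) Σ μ(12/d)·5^d.
Divisors of 12: 1, 2, 3, 4, 6, 12; μ(12/d) for each: 0, 1, 0, -1, -1, 1.
Σ = 5^2 − 5^4 − 5^6 + 5^12 = 244124400.
N = 244124400/12 = 20343700.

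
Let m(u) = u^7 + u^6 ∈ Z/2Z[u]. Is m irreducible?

Check for roots in Z/2Z: m(0) = 0 → root; m(1) = 0 → root.
m(0) = 0, so (u) divides m(u); m is reducible.

No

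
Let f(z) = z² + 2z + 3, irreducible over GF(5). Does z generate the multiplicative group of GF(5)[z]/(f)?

|GF(5^2)^×| = 5^2 − 1 = 24. Prime factorization: 24 = 2^3·3.
f is primitive ⇔ z has order 24 in GF(5)[z]/(f), i.e. z^(24/q) ≠ 1 for each prime q | 24.
z^(12) mod f = 4.
z^(8) mod f = 4z + 1.
None equal 1, so z has full order 24; f is primitive.

Yes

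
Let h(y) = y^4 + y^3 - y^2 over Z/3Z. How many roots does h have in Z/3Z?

Evaluate at each of the 3 elements of Z/3Z:
h(0) = 0 → root; h(1) = 1; h(2) = 2.
Roots: {0}.

1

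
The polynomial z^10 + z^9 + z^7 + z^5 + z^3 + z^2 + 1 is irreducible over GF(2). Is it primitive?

No

Write f(z) = z^10 + z^9 + z^7 + z^5 + z^3 + z^2 + 1.
|GF(2^10)^×| = 2^10 − 1 = 1023. Prime factorization: 1023 = 3·11·31.
f is primitive ⇔ z has order 1023 in GF(2)[z]/(f), i.e. z^(1023/q) ≠ 1 for each prime q | 1023.
z^(341) mod f = 1
z^(93) mod f = z^8 + z^5 + z.
z^(33) mod f = z^9 + z^5 + z^4 + z^3 + 1.
Since z^(341) = 1, the order of z divides 341 < 1023; not primitive.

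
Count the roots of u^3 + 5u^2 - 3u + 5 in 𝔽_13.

Write P(u) = u^3 + 5u^2 - 3u + 5.
Evaluate at each of the 13 elements of 𝔽_13:
P(0) = 5; P(1) = 8; P(2) = 1; P(3) = 3; P(4) = 7; P(5) = 6; P(6) = 6; P(7) = 0 → root; P(8) = 7; P(9) = 7; P(10) = 6; P(11) = 10; P(12) = 12.
Roots: {7}.

1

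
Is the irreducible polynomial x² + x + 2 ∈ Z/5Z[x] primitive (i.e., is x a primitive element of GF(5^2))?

Write f(x) = x² + x + 2.
|GF(5^2)^×| = 5^2 − 1 = 24. Prime factorization: 24 = 2^3·3.
f is primitive ⇔ x has order 24 in GF(5)[x]/(f), i.e. x^(24/q) ≠ 1 for each prime q | 24.
x^(12) mod f = 4.
x^(8) mod f = 3x + 1.
None equal 1, so x has full order 24; f is primitive.

Yes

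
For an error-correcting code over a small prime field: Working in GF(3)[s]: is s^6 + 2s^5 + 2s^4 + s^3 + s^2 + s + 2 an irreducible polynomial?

Write f(s) = s^6 + 2s^5 + 2s^4 + s^3 + s^2 + s + 2.
Check for roots in GF(3): f(0) = 2; f(1) = 1; f(2) = 2.
No roots, so no linear factors.
Monic irreducibles of degree 2 over GF(3): s^2 + 1, s^2 + s + 2, s^2 + 2s + 2.
None of them divide f (all give nonzero remainder).
Degree-3 irreducible divisors: test the 8 monic irreducibles of degree 3 over GF(3).
None of them divide f (all give nonzero remainder).
No irreducible factor of degree ≤ 3 exists, so f is irreducible over GF(3).

Yes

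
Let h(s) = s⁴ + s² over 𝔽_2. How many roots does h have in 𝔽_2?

Evaluate at each of the 2 elements of 𝔽_2:
h(0) = 0 → root; h(1) = 0 → root.
Roots: {0, 1}.

2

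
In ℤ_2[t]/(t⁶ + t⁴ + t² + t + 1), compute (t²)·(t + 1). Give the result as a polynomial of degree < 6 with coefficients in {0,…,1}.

Multiply in ℤ_2[t]: (t²)·(t + 1) = t³ + t².
Reduced: t³ + t².

t^3 + t^2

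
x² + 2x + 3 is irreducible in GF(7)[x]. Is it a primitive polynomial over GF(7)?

Write f(x) = x² + 2x + 3.
|GF(7^2)^×| = 7^2 − 1 = 48. Prime factorization: 48 = 2^4·3.
f is primitive ⇔ x has order 48 in GF(7)[x]/(f), i.e. x^(48/q) ≠ 1 for each prime q | 48.
x^(24) mod f = 6.
x^(16) mod f = 2.
None equal 1, so x has full order 48; f is primitive.

Yes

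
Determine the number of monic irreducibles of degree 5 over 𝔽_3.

48

Gauss's count: N_{3}(5) = (1/5) Σ_{d|5} μ(5/d)·3^d.
Divisors of 5: 1, 5; μ(5/d) for each: -1, 1.
Σ = − 3^1 + 3^5 = 240.
N = 240/5 = 48.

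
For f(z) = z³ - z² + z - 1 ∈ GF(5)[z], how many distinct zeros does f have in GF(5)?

Evaluate at each of the 5 elements of GF(5):
f(0) = 4; f(1) = 0 → root; f(2) = 0 → root; f(3) = 0 → root; f(4) = 1.
Roots: {1, 2, 3}.

3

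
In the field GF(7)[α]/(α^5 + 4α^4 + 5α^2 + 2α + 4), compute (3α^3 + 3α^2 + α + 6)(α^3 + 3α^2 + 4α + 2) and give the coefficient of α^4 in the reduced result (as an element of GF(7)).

1

Multiply in GF(7)[α]: (3α^3 + 3α^2 + α + 6)·(α^3 + 3α^2 + 4α + 2) = 3α^6 + 5α^5 + α^4 + 6α^3 + 5α + 5.
Reduce using α^5 ≡ 3α^4 + 2α^2 + 5α + 3 (mod α^5 + 4α^4 + 5α^2 + 2α + 4).
Reduced: α^4 + 5α^3 + α^2 + 5.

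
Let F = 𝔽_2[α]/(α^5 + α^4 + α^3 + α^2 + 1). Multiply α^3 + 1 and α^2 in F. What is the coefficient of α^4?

Multiply in 𝔽_2[α]: (α^3 + 1)·(α^2) = α^5 + α^2.
Reduce using α^5 ≡ α^4 + α^3 + α^2 + 1 (mod α^5 + α^4 + α^3 + α^2 + 1).
Reduced: α^4 + α^3 + 1.

1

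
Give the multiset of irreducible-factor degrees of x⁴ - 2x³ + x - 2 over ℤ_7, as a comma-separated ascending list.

1, 1, 1, 1

Write h(x) = x⁴ - 2x³ + x - 2.
Linear factors from roots: (x - 2), (x - 3), (x + 2), (x + 1).
Complete factorization: h(x) = (x + 1)·(x + 2)·(x - 3)·(x - 2).
Factor degrees with multiplicity: 1 + 1 + 1 + 1 = 4.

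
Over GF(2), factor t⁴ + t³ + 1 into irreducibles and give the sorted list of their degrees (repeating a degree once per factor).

4

Write g(t) = t⁴ + t³ + 1.
Roots in GF(2): g(0) = 1; g(1) = 1.
Complete factorization: g(t) = (t⁴ + t³ + 1).
Factor degrees with multiplicity: 4 = 4.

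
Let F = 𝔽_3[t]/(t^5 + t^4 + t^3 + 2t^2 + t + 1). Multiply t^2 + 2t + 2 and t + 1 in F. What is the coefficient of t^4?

Multiply in 𝔽_3[t]: (t^2 + 2t + 2)·(t + 1) = t^3 + t + 2.
Reduced: t^3 + t + 2.

0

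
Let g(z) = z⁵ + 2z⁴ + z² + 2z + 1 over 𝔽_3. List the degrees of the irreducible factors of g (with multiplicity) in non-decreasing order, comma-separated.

Roots in 𝔽_3: g(0) = 1; g(1) = 1; g(2) = 1.
Complete factorization: g(z) = (z² + z + 2)·(z³ + z² + 2).
Factor degrees with multiplicity: 2 + 3 = 5.

2, 3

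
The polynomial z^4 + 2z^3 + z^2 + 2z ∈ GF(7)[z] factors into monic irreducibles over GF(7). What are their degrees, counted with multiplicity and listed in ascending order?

1, 1, 2

Write h(z) = z^4 + 2z^3 + z^2 + 2z.
Linear factors from roots: (z), (z + 2).
Complete factorization: h(z) = (z)·(z + 2)·(z^2 + 1).
Factor degrees with multiplicity: 1 + 1 + 2 = 4.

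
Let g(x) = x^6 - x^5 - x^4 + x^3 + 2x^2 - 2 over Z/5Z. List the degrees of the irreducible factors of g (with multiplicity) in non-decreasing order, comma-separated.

Roots in Z/5Z: g(0) = 3; g(1) = 0 → root; g(2) = 0 → root; g(3) = 3; g(4) = 0 → root.
Linear factors from roots: (x - 1), (x - 2), (x + 1).
Complete factorization: g(x) = (x + 1)·(x - 1)·(x - 2)^2·(x^2 - 2x - 2).
Factor degrees with multiplicity: 1 + 1 + 1 + 1 + 2 = 6.

1, 1, 1, 1, 2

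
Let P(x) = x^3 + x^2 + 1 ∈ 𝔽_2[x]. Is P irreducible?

Check for roots in 𝔽_2: P(0) = 1; P(1) = 1.
No roots. A degree-3 polynomial over a field with no linear factor is irreducible.

Yes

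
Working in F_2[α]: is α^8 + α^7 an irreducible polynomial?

Write f(α) = α^8 + α^7.
Check for roots in F_2: f(0) = 0 → root; f(1) = 0 → root.
f(0) = 0, so (α) divides f(α); f is reducible.

No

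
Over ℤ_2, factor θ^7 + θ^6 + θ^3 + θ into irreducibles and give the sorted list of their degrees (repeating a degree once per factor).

Write f(θ) = θ^7 + θ^6 + θ^3 + θ.
Roots in ℤ_2: f(0) = 0 → root; f(1) = 0 → root.
Linear factors from roots: (θ), (θ + 1).
Complete factorization: f(θ) = (θ)·(θ + 1)·(θ^2 + θ + 1)·(θ^3 + θ^2 + 1).
Factor degrees with multiplicity: 1 + 1 + 2 + 3 = 7.

1, 1, 2, 3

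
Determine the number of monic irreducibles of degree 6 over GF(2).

The number of monic irreducibles of degree 6 over GF(2) is (1/6)·Σ_{d∣6} μ(6/d) 2^d.
Divisors of 6: 1, 2, 3, 6; μ(6/d) for each: 1, -1, -1, 1.
Σ = 2^1 − 2^2 − 2^3 + 2^6 = 54.
N = 54/6 = 9.

9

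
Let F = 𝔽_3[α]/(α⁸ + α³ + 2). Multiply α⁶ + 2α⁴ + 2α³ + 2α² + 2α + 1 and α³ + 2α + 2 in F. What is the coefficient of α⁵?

Multiply in 𝔽_3[α]: (α⁶ + 2α⁴ + 2α³ + 2α² + 2α + 1)·(α³ + 2α + 2) = α⁹ + α⁷ + α⁶ + α⁴ + 2α² + 2.
Reduce using α⁸ ≡ 2α³ + 1 (mod α⁸ + α³ + 2).
Reduced: α⁷ + α⁶ + 2α² + α + 2.

0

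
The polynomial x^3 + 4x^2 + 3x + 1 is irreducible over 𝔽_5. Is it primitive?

No

Write f(x) = x^3 + 4x^2 + 3x + 1.
|GF(5^3)^×| = 5^3 − 1 = 124. Prime factorization: 124 = 2^2·31.
f is primitive ⇔ x has order 124 in GF(5)[x]/(f), i.e. x^(124/q) ≠ 1 for each prime q | 124.
x^(62) mod f = 1
x^(4) mod f = 3x^2 + x + 4.
Since x^(62) = 1, the order of x divides 62 < 124; not primitive.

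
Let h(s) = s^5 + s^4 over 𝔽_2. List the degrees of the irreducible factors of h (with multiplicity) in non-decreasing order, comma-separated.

1, 1, 1, 1, 1

Roots in 𝔽_2: h(0) = 0 → root; h(1) = 0 → root.
Linear factors from roots: (s), (s + 1).
Complete factorization: h(s) = (s + 1)·(s)^4.
Factor degrees with multiplicity: 1 + 1 + 1 + 1 + 1 = 5.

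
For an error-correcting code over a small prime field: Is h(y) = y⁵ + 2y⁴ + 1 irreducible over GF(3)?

Check for roots in GF(3): h(0) = 1; h(1) = 1; h(2) = 2.
No roots, so no linear factors.
Monic irreducibles of degree 2 over GF(3): y² + 1, y² + y + 2, y² + 2y + 2.
None of them divide h (all give nonzero remainder).
No irreducible factor of degree ≤ 2 exists, so h is irreducible over GF(3).

Yes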